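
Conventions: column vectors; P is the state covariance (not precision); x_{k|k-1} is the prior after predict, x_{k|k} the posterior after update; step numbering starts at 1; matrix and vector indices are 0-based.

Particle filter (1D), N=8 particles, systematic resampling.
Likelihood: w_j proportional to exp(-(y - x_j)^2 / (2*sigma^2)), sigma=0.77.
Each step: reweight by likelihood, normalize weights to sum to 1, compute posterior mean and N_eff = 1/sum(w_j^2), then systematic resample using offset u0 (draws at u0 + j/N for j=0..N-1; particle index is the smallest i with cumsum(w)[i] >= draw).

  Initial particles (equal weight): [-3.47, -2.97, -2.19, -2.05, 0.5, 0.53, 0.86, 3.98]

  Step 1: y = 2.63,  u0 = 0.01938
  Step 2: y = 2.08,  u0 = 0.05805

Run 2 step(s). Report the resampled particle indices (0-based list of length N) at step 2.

resampled_idx = [0, 1, 1, 1, 2, 2, 4, 6]

step 1: w=[0.0000, 0.0000, 0.0000, 0.0000, 0.0656, 0.0730, 0.2143, 0.6471]  mean=2.8313  Neff=2.1084  idx=[4, 6, 6, 7, 7, 7, 7, 7]
step 2: w=[0.1310, 0.3065, 0.3065, 0.0512, 0.0512, 0.0512, 0.0512, 0.0512]  mean=1.6118  Neff=4.5845  idx=[0, 1, 1, 1, 2, 2, 4, 6]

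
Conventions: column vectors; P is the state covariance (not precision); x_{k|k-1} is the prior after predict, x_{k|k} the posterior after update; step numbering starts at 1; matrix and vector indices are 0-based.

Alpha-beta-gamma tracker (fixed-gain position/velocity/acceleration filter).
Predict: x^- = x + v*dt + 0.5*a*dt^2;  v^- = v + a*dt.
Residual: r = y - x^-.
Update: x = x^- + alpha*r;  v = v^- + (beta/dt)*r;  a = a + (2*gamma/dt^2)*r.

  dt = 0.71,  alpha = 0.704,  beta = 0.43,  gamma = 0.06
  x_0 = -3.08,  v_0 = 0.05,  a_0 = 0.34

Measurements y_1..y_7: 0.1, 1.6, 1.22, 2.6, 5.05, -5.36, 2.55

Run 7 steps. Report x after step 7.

x_post = 0.1242

step 1: x_pred=-2.9588  r=3.0588  x^+=-0.8054  v^+=2.1439  a^+=1.0681
step 2: x_pred=0.9860  r=0.6140  x^+=1.4183  v^+=3.2742  a^+=1.2143
step 3: x_pred=4.0490  r=-2.8290  x^+=2.0574  v^+=2.4230  a^+=0.5409
step 4: x_pred=3.9140  r=-1.3140  x^+=2.9890  v^+=2.0112  a^+=0.2281
step 5: x_pred=4.4744  r=0.5756  x^+=4.8796  v^+=2.5217  a^+=0.3651
step 6: x_pred=6.7621  r=-12.1221  x^+=-1.7719  v^+=-4.5606  a^+=-2.5205
step 7: x_pred=-5.6452  r=8.1952  x^+=0.1242  v^+=-1.3869  a^+=-0.5697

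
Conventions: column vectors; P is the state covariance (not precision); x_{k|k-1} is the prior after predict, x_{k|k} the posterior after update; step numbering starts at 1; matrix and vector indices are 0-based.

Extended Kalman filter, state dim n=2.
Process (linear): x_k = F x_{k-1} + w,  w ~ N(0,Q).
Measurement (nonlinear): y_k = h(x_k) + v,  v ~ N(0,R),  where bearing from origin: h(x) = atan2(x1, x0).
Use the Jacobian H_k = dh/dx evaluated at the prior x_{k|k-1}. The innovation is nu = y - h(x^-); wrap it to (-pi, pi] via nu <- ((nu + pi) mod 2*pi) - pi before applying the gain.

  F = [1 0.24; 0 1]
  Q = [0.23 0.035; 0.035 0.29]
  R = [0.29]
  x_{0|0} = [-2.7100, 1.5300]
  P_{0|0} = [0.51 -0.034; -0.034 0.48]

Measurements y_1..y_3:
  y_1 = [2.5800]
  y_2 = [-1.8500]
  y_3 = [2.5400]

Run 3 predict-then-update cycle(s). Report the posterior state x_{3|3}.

step 1: x^-=[-2.3428, 1.5300]  P^-=[0.7513 0.1162; 0.1162 0.7700]  H_jac=[-0.1954 -0.2992]  S=[0.4012]  K=[-0.4526; -0.6308]  nu=[0.0169]  x^+=[-2.3505, 1.5193]  P^+=[0.6691 0.0016; 0.0016 0.6103]
step 2: x^-=[-1.9858, 1.5193]  P^-=[0.9351 0.1831; 0.1831 0.9003]  H_jac=[-0.2430 -0.3176]  S=[0.4643]  K=[-0.6147; -0.7117]  nu=[1.9447]  x^+=[-3.1812, 0.1352]  P^+=[0.7597 -0.0200; -0.0200 0.6651]
step 3: x^-=[-3.1487, 0.1352]  P^-=[1.0184 0.1746; 0.1746 0.9551]  H_jac=[-0.0136 -0.3170]  S=[0.3877]  K=[-0.1785; -0.7871]  nu=[-0.5587]  x^+=[-3.0490, 0.5750]  P^+=[1.0060 0.1201; 0.1201 0.7149]

x_post = [-3.0490, 0.5750]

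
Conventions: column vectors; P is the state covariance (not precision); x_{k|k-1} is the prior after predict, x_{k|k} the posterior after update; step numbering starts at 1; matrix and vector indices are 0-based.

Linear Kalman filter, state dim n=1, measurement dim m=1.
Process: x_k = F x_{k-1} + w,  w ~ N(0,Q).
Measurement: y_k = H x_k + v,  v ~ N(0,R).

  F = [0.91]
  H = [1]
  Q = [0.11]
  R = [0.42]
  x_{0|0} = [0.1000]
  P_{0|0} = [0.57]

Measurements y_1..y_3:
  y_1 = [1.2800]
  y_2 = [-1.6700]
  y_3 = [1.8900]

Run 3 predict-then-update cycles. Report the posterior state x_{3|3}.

step 1: x^-=[0.0910]  P^-=[0.5820]  S=[1.0020]  K=[0.5808]  nu=[1.1890]  x^+=[0.7816]  P^+=[0.2440]
step 2: x^-=[0.7113]  P^-=[0.3120]  S=[0.7320]  K=[0.4262]  nu=[-2.3813]  x^+=[-0.3037]  P^+=[0.1790]
step 3: x^-=[-0.2764]  P^-=[0.2582]  S=[0.6782]  K=[0.3808]  nu=[2.1664]  x^+=[0.5485]  P^+=[0.1599]

x_post = [0.5485]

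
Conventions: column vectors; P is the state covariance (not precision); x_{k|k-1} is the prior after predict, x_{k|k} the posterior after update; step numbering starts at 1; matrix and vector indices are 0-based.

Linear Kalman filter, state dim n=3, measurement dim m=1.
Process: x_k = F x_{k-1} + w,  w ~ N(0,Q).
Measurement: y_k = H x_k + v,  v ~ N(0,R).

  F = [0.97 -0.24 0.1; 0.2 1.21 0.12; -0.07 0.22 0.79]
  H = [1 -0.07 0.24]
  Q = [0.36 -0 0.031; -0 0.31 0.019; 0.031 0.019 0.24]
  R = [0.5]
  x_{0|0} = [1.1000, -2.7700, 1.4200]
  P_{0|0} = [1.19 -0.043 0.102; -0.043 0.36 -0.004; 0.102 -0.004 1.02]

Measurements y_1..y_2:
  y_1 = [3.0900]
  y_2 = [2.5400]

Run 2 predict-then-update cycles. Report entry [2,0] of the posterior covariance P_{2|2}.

P_post[2,0] = -0.1444

step 1: x^-=[1.8738, -2.9613, 0.4354]  P^-=[1.5506 0.1037 0.0800; 0.1037 0.8823 0.2079; 0.0800 0.2079 0.8885]  S=[2.1230]  K=[0.7360; 0.0433; 0.1313]  nu=[0.9044]  x^+=[2.5395, -2.9222, 0.5541]  P^+=[0.4006 0.0361 -0.1251; 0.0361 0.8783 0.1959; -0.1251 0.1959 0.8519]
step 2: x^-=[3.2200, -2.9614, -0.3829]  P^-=[0.7455 -0.1255 -0.0948; -0.1255 1.6926 0.5002; -0.0948 0.5002 0.8970]  S=[1.2607]  K=[0.5803; -0.0983; 0.0678]  nu=[-0.7954]  x^+=[2.7585, -2.8833, -0.4368]  P^+=[0.3210 -0.0536 -0.1444; -0.0536 1.6804 0.5086; -0.1444 0.5086 0.8912]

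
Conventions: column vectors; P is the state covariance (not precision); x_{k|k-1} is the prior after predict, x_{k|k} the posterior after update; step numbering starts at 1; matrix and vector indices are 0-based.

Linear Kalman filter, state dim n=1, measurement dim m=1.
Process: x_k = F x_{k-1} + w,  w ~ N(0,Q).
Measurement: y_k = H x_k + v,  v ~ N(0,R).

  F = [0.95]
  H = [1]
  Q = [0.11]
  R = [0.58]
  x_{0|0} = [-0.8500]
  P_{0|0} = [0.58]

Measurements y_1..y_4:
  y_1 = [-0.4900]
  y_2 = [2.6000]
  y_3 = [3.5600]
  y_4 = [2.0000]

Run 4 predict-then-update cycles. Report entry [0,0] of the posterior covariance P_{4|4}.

P_post[0,0] = 0.1957

step 1: x^-=[-0.8075]  P^-=[0.6334]  S=[1.2134]  K=[0.5220]  nu=[0.3175]  x^+=[-0.6418]  P^+=[0.3028]
step 2: x^-=[-0.6097]  P^-=[0.3833]  S=[0.9633]  K=[0.3979]  nu=[3.2097]  x^+=[0.6674]  P^+=[0.2308]
step 3: x^-=[0.6340]  P^-=[0.3183]  S=[0.8983]  K=[0.3543]  nu=[2.9260]  x^+=[1.6707]  P^+=[0.2055]
step 4: x^-=[1.5872]  P^-=[0.2955]  S=[0.8755]  K=[0.3375]  nu=[0.4128]  x^+=[1.7265]  P^+=[0.1957]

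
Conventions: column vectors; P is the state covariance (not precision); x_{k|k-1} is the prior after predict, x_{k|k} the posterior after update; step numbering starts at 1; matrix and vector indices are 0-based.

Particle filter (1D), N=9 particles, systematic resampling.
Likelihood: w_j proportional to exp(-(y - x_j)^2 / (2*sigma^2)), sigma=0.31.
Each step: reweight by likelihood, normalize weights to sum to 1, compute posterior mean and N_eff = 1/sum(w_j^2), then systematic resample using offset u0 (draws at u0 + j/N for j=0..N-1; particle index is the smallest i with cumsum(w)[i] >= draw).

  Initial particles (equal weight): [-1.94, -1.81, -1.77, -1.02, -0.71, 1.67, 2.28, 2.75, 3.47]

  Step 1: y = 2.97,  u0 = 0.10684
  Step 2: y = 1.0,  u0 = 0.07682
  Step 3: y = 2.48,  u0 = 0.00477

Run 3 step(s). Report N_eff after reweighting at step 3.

N_eff = 9.0000

step 1: w=[0.0000, 0.0000, 0.0000, 0.0000, 0.0000, 0.0001, 0.0741, 0.6856, 0.2402]  mean=2.8880  Neff=1.8753  idx=[7, 7, 7, 7, 7, 7, 8, 8, 8]
step 2: w=[0.1667, 0.1667, 0.1667, 0.1667, 0.1667, 0.1667, 0.0000, 0.0000, 0.0000]  mean=2.7500  Neff=6.0000  idx=[0, 1, 1, 2, 3, 3, 4, 5, 5]
step 3: w=[0.1111, 0.1111, 0.1111, 0.1111, 0.1111, 0.1111, 0.1111, 0.1111, 0.1111]  mean=2.7500  Neff=9.0000  idx=[0, 1, 2, 3, 4, 5, 6, 7, 8]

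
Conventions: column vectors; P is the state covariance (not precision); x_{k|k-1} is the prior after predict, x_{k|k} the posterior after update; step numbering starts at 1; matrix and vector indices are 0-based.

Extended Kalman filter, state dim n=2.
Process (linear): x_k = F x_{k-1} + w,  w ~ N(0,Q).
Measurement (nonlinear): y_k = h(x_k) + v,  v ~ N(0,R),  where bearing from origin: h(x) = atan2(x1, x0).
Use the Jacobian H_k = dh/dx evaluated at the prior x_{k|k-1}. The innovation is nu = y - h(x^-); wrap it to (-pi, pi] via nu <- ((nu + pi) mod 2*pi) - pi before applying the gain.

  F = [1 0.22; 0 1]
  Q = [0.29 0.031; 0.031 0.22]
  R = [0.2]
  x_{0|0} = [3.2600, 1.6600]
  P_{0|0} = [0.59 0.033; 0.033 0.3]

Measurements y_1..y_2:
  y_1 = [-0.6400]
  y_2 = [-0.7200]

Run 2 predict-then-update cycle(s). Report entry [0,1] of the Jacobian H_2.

H_jac[0,1] = 0.2215

step 1: x^-=[3.6252, 1.6600]  P^-=[0.9090 0.1300; 0.1300 0.5200]  H_jac=[-0.1044 0.2280]  S=[0.2308]  K=[-0.2829; 0.4550]  nu=[-1.0694]  x^+=[3.9277, 1.1734]  P^+=[0.8906 0.1597; 0.1597 0.4722]
step 2: x^-=[4.1859, 1.1734]  P^-=[1.2737 0.2946; 0.2946 0.6922]  H_jac=[-0.0621 0.2215]  S=[0.2308]  K=[-0.0599; 0.5851]  nu=[-0.9933]  x^+=[4.2454, 0.5922]  P^+=[1.2729 0.3027; 0.3027 0.6132]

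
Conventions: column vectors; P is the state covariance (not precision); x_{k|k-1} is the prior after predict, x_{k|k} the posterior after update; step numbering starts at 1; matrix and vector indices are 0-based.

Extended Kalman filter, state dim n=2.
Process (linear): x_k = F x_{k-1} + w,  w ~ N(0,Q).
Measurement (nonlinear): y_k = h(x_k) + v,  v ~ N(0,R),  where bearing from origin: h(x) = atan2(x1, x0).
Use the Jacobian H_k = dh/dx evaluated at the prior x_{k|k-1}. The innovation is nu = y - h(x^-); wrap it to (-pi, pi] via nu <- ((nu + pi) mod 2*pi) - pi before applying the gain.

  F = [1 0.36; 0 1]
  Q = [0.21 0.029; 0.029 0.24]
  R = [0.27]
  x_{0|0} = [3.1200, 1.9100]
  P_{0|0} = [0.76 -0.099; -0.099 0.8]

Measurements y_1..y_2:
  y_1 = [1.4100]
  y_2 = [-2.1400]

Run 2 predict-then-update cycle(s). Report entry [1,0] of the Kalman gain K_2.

step 1: x^-=[3.8076, 1.9100]  P^-=[1.0024 0.2180; 0.2180 1.0400]  H_jac=[-0.1053 0.2098]  S=[0.3173]  K=[-0.1884; 0.6155]  nu=[0.9451]  x^+=[3.6296, 2.4917]  P^+=[0.9911 0.2548; 0.2548 0.9198]
step 2: x^-=[4.5266, 2.4917]  P^-=[1.5038 0.6149; 0.6149 1.1598]  H_jac=[-0.0933 0.1695]  S=[0.2970]  K=[-0.1215; 0.4689]  nu=[-2.6432]  x^+=[4.8478, 1.2523]  P^+=[1.4994 0.6318; 0.6318 1.0945]

K[1,0] = 0.4689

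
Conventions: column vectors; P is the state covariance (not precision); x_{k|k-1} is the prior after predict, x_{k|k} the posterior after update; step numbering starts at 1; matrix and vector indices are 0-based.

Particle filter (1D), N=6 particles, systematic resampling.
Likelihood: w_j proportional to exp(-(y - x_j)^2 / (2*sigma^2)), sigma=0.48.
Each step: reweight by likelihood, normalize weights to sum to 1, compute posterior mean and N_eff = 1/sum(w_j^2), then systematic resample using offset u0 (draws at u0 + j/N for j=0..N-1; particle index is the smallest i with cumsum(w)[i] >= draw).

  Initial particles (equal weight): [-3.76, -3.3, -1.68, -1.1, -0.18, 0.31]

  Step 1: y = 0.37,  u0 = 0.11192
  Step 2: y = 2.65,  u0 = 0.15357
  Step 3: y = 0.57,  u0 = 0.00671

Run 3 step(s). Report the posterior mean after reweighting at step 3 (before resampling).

step 1: w=[0.0000, 0.0000, 0.0001, 0.0060, 0.3412, 0.6527]  mean=0.1341  Neff=1.8435  idx=[4, 4, 5, 5, 5, 5]
step 2: w=[0.0010, 0.0010, 0.2495, 0.2495, 0.2495, 0.2495]  mean=0.3090  Neff=4.0164  idx=[2, 3, 3, 4, 5, 5]
step 3: w=[0.1667, 0.1667, 0.1667, 0.1667, 0.1667, 0.1667]  mean=0.3100  Neff=6.0000  idx=[0, 1, 2, 3, 4, 5]

post_mean = 0.3100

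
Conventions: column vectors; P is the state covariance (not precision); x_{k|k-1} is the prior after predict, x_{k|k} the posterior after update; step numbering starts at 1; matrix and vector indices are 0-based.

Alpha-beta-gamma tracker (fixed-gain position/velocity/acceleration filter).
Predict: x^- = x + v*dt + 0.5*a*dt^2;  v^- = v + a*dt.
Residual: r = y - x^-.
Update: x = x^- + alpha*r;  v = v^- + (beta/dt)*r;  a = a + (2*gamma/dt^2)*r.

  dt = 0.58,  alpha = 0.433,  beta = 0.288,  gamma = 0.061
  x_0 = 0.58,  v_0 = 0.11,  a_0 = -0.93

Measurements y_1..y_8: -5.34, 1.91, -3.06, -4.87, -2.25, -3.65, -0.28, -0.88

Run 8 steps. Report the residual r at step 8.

step 1: x_pred=0.4874  r=-5.8274  x^+=-2.0359  v^+=-3.3230  a^+=-3.0434
step 2: x_pred=-4.4751  r=6.3851  x^+=-1.7104  v^+=-1.9176  a^+=-0.7277
step 3: x_pred=-2.9450  r=-0.1150  x^+=-2.9948  v^+=-2.3968  a^+=-0.7694
step 4: x_pred=-4.5144  r=-0.3556  x^+=-4.6683  v^+=-3.0197  a^+=-0.8984
step 5: x_pred=-6.5709  r=4.3209  x^+=-4.6999  v^+=-1.3952  a^+=0.6686
step 6: x_pred=-5.3967  r=1.7467  x^+=-4.6404  v^+=-0.1401  a^+=1.3021
step 7: x_pred=-4.5026  r=4.2226  x^+=-2.6742  v^+=2.7119  a^+=2.8335
step 8: x_pred=-0.6248  r=-0.2552  x^+=-0.7353  v^+=4.2285  a^+=2.7409

resid = -0.2552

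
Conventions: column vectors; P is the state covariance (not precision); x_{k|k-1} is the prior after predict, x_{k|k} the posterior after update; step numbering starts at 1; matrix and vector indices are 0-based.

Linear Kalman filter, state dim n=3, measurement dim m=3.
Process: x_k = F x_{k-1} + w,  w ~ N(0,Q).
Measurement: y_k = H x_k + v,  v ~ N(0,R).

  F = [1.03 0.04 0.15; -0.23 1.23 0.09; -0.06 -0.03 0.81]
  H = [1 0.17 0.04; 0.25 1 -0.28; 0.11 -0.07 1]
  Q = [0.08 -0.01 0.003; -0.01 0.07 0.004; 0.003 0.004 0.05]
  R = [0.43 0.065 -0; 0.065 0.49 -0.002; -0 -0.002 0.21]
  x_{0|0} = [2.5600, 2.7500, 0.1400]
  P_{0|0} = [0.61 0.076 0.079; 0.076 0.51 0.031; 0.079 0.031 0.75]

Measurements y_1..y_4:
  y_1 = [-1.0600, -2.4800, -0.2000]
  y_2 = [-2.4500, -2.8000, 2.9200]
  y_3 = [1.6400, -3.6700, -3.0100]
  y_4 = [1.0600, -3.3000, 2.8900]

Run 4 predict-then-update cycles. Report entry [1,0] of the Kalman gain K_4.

step 1: x^-=[2.7678, 2.8063, -0.1227]  P^-=[0.7759 -0.0133 0.1193; -0.0133 0.8405 0.0588; 0.1193 0.0588 0.5358]  S=[1.2369 0.3493 0.2272; 0.3493 1.3647 -0.1046; 0.2272 -0.1046 0.7775]  K=[0.6291 -0.0474 0.0743; -0.0925 0.6335 0.1104; -0.0111 0.0120 0.7055]  nu=[-4.3000, -6.0126, -0.1853]  x^+=[0.3341, -0.6255, -0.2778]  P^+=[0.2779 -0.0573 -0.0189; -0.0573 0.3329 0.0515; -0.0189 0.0515 0.1538]
step 2: x^-=[0.2775, -0.8712, -0.2263]  P^-=[0.3689 -0.1208 -0.0081; -0.1208 0.6342 0.0654; -0.0081 0.0654 0.1513]  S=[0.7766 0.1391 0.0481; 0.1391 1.0633 -0.0249; 0.0481 -0.0249 0.3598]  K=[0.4603 -0.0839 0.0464; -0.1199 0.5684 0.0768; -0.0194 0.0319 0.4102]  nu=[-2.5703, -2.0615, 3.0548]  x^+=[-0.5909, -1.5001, 1.0110]  P^+=[0.2046 -0.0673 -0.0173; -0.0673 0.2995 0.0434; -0.0173 0.0434 0.0910]
step 3: x^-=[-0.5170, -1.6182, 0.8994]  P^-=[0.2892 -0.1200 -0.0098; -0.1200 0.5831 0.0533; -0.0098 0.0533 0.1101]  S=[0.6954 0.1124 0.0345; 0.1124 1.0113 -0.0246; 0.0345 -0.0246 0.3186]  K=[0.3979 -0.0875 0.0457; -0.1178 0.5465 0.0527; -0.0161 0.0297 0.3343]  nu=[2.3961, -1.6707, -3.9658]  x^+=[0.4015, -3.0225, -0.5148]  P^+=[0.1771 -0.0654 -0.0143; -0.0654 0.2868 0.0372; -0.0143 0.0372 0.0743]
step 4: x^-=[0.2155, -3.8563, -0.3504]  P^-=[0.2606 -0.1129 -0.0078; -0.1129 0.5597 0.0454; -0.0078 0.0454 0.0990]  S=[0.6686 0.1083 0.0315; 0.1083 0.9930 -0.0276; 0.0315 -0.0276 0.3086]  K=[0.3722 -0.0851 0.0475; -0.1125 0.5358 0.0393; -0.0131 0.0259 0.3114]  nu=[1.5141, 0.4044, 2.9467]  x^+=[0.8847, -3.6941, 0.5579]  P^+=[0.1656 -0.0625 -0.0124; -0.0625 0.2802 0.0337; -0.0124 0.0337 0.0691]

K[1,0] = -0.1125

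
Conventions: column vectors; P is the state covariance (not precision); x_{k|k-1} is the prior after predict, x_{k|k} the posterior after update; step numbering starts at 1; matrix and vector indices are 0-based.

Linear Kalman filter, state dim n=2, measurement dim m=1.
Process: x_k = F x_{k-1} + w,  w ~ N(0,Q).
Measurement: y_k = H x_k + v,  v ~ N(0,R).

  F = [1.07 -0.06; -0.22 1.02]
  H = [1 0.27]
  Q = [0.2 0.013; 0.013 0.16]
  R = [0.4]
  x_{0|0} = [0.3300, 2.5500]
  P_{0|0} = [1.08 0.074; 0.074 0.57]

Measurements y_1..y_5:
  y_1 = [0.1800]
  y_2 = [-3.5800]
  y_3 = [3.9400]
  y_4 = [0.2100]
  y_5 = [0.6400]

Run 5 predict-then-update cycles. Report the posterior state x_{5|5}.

x_post = [-0.3094, 3.0806]

step 1: x^-=[0.2001, 2.5284]  P^-=[1.4290 -0.1944; -0.1944 0.7721]  S=[1.7804]  K=[0.7732; 0.0079]  nu=[-0.7028]  x^+=[-0.3433, 2.5228]  P^+=[0.3647 -0.2053; -0.2053 0.7720]
step 2: x^-=[-0.5187, 2.6488]  P^-=[0.6467 -0.3468; -0.3468 1.0729]  S=[0.9376]  K=[0.5898; -0.0609]  nu=[-3.7765]  x^+=[-2.7462, 2.8790]  P^+=[0.3205 -0.3131; -0.3131 1.0695]
step 3: x^-=[-3.1112, 3.5407]  P^-=[0.6110 -0.4738; -0.4738 1.4287]  S=[0.8593]  K=[0.5622; -0.1024]  nu=[6.0952]  x^+=[0.3153, 2.9163]  P^+=[0.3394 -0.4243; -0.4243 1.4197]
step 4: x^-=[0.1624, 2.9053]  P^-=[0.6482 -0.6225; -0.6225 1.8439]  S=[0.8465]  K=[0.5672; -0.1472]  nu=[-0.7368]  x^+=[-0.2555, 3.0137]  P^+=[0.3759 -0.5518; -0.5518 1.8256]
step 5: x^-=[-0.4543, 3.1302]  P^-=[0.7077 -0.7967; -0.7967 2.3251]  S=[0.8470]  K=[0.5816; -0.1994]  nu=[0.2491]  x^+=[-0.3094, 3.0806]  P^+=[0.4212 -0.6985; -0.6985 2.2915]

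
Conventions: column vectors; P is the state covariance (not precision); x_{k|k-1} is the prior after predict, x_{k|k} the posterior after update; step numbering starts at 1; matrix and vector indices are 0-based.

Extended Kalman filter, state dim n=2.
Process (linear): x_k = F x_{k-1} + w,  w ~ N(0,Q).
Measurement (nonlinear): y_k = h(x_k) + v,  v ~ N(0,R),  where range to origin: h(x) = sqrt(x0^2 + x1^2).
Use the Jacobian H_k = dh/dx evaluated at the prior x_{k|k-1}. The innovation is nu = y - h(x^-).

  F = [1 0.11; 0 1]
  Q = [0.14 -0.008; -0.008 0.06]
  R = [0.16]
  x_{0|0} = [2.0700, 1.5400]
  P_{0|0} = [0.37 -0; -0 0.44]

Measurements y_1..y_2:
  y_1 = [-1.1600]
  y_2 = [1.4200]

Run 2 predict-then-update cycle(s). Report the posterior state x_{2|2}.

x_post = [-0.7278, -0.6587]

step 1: x^-=[2.2394, 1.5400]  P^-=[0.5153 0.0404; 0.0404 0.5000]  H_jac=[0.8240 0.5666]  S=[0.7081]  K=[0.6320; 0.4471]  nu=[-3.8778]  x^+=[-0.2112, -0.1938]  P^+=[0.2325 -0.1597; -0.1597 0.3584]
step 2: x^-=[-0.2325, -0.1938]  P^-=[0.3417 -0.1283; -0.1283 0.4184]  H_jac=[-0.7682 -0.6402]  S=[0.4070]  K=[-0.4432; -0.4161]  nu=[1.1173]  x^+=[-0.7278, -0.6587]  P^+=[0.2618 -0.2033; -0.2033 0.3480]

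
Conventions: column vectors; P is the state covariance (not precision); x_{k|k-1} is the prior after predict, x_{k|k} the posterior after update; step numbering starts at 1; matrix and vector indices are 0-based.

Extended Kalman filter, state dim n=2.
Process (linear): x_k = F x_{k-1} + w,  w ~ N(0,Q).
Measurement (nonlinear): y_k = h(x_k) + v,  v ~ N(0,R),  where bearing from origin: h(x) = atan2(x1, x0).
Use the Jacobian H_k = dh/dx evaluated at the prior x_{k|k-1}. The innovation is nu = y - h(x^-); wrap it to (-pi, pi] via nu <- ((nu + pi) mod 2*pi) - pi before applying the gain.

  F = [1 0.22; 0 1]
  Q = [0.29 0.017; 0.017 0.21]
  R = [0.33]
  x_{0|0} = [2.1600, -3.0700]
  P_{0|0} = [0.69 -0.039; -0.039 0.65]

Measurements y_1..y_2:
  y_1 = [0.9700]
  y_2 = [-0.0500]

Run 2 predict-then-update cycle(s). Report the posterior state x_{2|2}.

x_post = [2.8267, -1.9315]

step 1: x^-=[1.4846, -3.0700]  P^-=[0.9943 0.1210; 0.1210 0.8600]  H_jac=[0.2640 0.1277]  S=[0.4215]  K=[0.6595; 0.3363]  nu=[2.0904]  x^+=[2.8631, -2.3670]  P^+=[0.8110 0.0275; 0.0275 0.8123]
step 2: x^-=[2.3424, -2.3670]  P^-=[1.1524 0.2232; 0.2232 1.0223]  H_jac=[0.2134 0.2112]  S=[0.4482]  K=[0.6540; 0.5881]  nu=[0.7406]  x^+=[2.8267, -1.9315]  P^+=[0.9607 0.0509; 0.0509 0.8673]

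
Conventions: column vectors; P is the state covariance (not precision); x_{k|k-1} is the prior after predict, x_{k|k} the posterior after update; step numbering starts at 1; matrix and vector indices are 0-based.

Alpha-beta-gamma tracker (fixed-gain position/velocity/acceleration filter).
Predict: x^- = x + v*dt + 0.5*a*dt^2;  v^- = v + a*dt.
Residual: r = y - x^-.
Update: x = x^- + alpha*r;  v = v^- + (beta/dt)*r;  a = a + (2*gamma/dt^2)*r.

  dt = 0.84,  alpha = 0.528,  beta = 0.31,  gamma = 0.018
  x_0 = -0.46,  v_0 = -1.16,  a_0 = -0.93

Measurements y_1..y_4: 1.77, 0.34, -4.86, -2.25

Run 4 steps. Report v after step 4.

step 1: x_pred=-1.7625  r=3.5325  x^+=0.1027  v^+=-0.6375  a^+=-0.7498
step 2: x_pred=-0.6974  r=1.0374  x^+=-0.1496  v^+=-0.8845  a^+=-0.6968
step 3: x_pred=-1.1385  r=-3.7215  x^+=-3.1034  v^+=-2.8433  a^+=-0.8867
step 4: x_pred=-5.8046  r=3.5546  x^+=-3.9278  v^+=-2.2763  a^+=-0.7054

v_post = -2.2763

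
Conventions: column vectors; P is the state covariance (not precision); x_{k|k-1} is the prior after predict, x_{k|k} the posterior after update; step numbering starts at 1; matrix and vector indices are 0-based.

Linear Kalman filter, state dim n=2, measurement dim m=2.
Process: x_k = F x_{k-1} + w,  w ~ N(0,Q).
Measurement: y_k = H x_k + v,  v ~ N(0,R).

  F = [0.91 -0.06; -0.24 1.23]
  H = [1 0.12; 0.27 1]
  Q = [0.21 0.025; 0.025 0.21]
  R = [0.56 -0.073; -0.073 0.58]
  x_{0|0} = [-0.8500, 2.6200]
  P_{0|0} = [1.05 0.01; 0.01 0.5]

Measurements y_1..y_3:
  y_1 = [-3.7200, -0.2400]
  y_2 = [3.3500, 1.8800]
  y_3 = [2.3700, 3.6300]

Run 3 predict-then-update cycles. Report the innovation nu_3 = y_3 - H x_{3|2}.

innov = [2.1850, 1.0433]

step 1: x^-=[-0.9307, 3.4266]  P^-=[1.0802 -0.2299; -0.2299 1.0210]  S=[1.5997 0.1038; 0.1038 1.5556]  K=[0.6583 -0.0042; -0.1076 0.6236]  nu=[-3.2005, -3.4153]  x^+=[-3.0230, 1.6411]  P^+=[0.3876 -0.1552; -0.1552 0.4114]
step 2: x^-=[-2.8494, 2.7441]  P^-=[0.5494 -0.2659; -0.2659 0.9464]  S=[1.0592 -0.0856; -0.0856 1.4229]  K=[0.4842 -0.0535; -0.0946 0.6090]  nu=[5.8701, -0.0947]  x^+=[-0.0019, 2.1311]  P^+=[0.2925 -0.1454; -0.1454 0.3994]
step 3: x^-=[-0.1296, 2.6217]  P^-=[0.4695 -0.2331; -0.2331 0.9169]  S=[0.9868 -0.0769; -0.0769 1.4052]  K=[0.4435 -0.0514; -0.0777 0.6034]  nu=[2.1850, 1.0433]  x^+=[0.7857, 3.0814]  P^+=[0.2683 -0.1346; -0.1346 0.3920]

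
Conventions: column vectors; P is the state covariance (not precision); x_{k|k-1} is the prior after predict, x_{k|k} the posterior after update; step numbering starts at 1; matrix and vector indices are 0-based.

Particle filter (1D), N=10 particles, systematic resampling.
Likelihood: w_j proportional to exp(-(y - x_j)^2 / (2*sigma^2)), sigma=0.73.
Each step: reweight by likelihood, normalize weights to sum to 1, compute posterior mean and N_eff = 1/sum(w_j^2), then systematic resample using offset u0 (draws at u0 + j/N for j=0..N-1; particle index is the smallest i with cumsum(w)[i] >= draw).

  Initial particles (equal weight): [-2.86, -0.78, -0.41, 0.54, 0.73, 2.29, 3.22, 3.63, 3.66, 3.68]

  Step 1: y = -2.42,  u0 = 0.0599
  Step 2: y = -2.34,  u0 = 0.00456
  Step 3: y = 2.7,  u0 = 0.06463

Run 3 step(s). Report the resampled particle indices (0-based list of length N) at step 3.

step 1: w=[0.8900, 0.0856, 0.0241, 0.0003, 0.0001, 0.0000, 0.0000, 0.0000, 0.0000, 0.0000]  mean=-2.6217  Neff=1.2501  idx=[0, 0, 0, 0, 0, 0, 0, 0, 0, 1]
step 2: w=[0.1095, 0.1095, 0.1095, 0.1095, 0.1095, 0.1095, 0.1095, 0.1095, 0.1095, 0.0144]  mean=-2.8301  Neff=9.2469  idx=[0, 0, 1, 2, 3, 4, 5, 6, 7, 8]
step 3: w=[0.1000, 0.1000, 0.1000, 0.1000, 0.1000, 0.1000, 0.1000, 0.1000, 0.1000, 0.1000]  mean=-2.8600  Neff=10.0000  idx=[0, 1, 2, 3, 4, 5, 6, 7, 8, 9]

resampled_idx = [0, 1, 2, 3, 4, 5, 6, 7, 8, 9]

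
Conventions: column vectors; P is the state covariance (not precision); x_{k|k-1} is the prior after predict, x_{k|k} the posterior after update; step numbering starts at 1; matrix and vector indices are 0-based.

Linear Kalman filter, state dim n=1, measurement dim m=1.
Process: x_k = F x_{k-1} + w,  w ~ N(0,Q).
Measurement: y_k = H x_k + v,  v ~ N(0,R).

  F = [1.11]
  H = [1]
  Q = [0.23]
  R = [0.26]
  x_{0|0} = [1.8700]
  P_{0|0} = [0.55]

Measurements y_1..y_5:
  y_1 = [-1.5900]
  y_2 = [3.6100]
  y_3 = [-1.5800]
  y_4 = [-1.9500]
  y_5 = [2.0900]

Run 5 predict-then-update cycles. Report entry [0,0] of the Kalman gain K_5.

step 1: x^-=[2.0757]  P^-=[0.9077]  S=[1.1677]  K=[0.7773]  nu=[-3.6657]  x^+=[-0.7738]  P^+=[0.2021]
step 2: x^-=[-0.8589]  P^-=[0.4790]  S=[0.7390]  K=[0.6482]  nu=[4.4689]  x^+=[2.0378]  P^+=[0.1685]
step 3: x^-=[2.2619]  P^-=[0.4376]  S=[0.6976]  K=[0.6273]  nu=[-3.8419]  x^+=[-0.1482]  P^+=[0.1631]
step 4: x^-=[-0.1645]  P^-=[0.4310]  S=[0.6910]  K=[0.6237]  nu=[-1.7855]  x^+=[-1.2781]  P^+=[0.1622]
step 5: x^-=[-1.4187]  P^-=[0.4298]  S=[0.6898]  K=[0.6231]  nu=[3.5087]  x^+=[0.7675]  P^+=[0.1620]

K[0,0] = 0.6231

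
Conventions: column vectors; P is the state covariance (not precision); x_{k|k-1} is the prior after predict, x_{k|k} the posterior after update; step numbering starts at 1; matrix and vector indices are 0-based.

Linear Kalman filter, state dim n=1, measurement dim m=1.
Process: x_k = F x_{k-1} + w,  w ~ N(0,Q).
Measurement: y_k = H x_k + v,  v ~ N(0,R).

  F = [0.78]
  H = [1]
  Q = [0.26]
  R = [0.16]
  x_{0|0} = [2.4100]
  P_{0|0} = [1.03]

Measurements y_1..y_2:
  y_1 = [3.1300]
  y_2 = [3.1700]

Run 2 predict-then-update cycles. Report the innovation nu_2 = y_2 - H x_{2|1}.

step 1: x^-=[1.8798]  P^-=[0.8867]  S=[1.0467]  K=[0.8471]  nu=[1.2502]  x^+=[2.9389]  P^+=[0.1355]
step 2: x^-=[2.2923]  P^-=[0.3425]  S=[0.5025]  K=[0.6816]  nu=[0.8777]  x^+=[2.8905]  P^+=[0.1091]

innov = [0.8777]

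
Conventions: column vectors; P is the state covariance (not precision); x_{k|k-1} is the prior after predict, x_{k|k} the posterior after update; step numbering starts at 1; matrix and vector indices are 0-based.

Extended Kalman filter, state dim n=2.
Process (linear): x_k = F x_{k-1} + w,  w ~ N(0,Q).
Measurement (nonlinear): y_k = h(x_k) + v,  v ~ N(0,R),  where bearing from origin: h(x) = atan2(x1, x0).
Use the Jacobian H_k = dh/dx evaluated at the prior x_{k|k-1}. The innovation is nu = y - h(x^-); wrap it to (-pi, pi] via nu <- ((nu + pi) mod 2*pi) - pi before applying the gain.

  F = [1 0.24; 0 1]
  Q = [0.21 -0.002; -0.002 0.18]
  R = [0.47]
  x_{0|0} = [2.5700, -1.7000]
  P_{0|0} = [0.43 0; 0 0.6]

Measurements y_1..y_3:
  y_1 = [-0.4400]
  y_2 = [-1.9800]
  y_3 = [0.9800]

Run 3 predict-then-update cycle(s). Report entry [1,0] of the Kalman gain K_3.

K[1,0] = 0.3077

step 1: x^-=[2.1620, -1.7000]  P^-=[0.6746 0.1420; 0.1420 0.7800]  H_jac=[0.2247 0.2858]  S=[0.5860]  K=[0.3279; 0.4349]  nu=[0.2263]  x^+=[2.2362, -1.6016]  P^+=[0.6115 0.0584; 0.0584 0.6692]
step 2: x^-=[1.8518, -1.6016]  P^-=[0.8881 0.2170; 0.2170 0.8492]  H_jac=[0.2672 0.3089]  S=[0.6503]  K=[0.4680; 0.4926]  nu=[-1.2669]  x^+=[1.2589, -2.2257]  P^+=[0.7457 0.0671; 0.0671 0.6914]
step 3: x^-=[0.7247, -2.2257]  P^-=[1.0277 0.2310; 0.2310 0.8714]  H_jac=[0.4062 0.1323]  S=[0.6797]  K=[0.6592; 0.3077]  nu=[2.2360]  x^+=[2.1988, -1.5377]  P^+=[0.7324 0.0932; 0.0932 0.8070]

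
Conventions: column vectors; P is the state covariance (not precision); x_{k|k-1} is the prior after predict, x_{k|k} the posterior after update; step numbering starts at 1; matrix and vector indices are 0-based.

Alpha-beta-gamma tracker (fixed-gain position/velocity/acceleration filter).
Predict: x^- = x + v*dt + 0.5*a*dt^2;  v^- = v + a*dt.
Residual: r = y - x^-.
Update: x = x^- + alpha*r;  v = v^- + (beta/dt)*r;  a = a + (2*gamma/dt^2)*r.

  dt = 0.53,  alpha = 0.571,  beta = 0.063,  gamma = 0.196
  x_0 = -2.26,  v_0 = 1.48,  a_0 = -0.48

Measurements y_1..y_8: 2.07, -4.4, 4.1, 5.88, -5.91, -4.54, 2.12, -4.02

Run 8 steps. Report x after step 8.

step 1: x_pred=-1.5430  r=3.6130  x^+=0.5200  v^+=1.6551  a^+=4.5620
step 2: x_pred=2.0379  r=-6.4379  x^+=-1.6381  v^+=3.3077  a^+=-4.4222
step 3: x_pred=-0.5062  r=4.6062  x^+=2.1240  v^+=1.5114  a^+=2.0057
step 4: x_pred=3.2067  r=2.6733  x^+=4.7332  v^+=2.8922  a^+=5.7363
step 5: x_pred=7.0717  r=-12.9817  x^+=-0.3408  v^+=4.3894  a^+=-12.3798
step 6: x_pred=0.2468  r=-4.7868  x^+=-2.4865  v^+=-2.7409  a^+=-19.0598
step 7: x_pred=-6.6161  r=8.7361  x^+=-1.6278  v^+=-11.8042  a^+=-6.8685
step 8: x_pred=-8.8487  r=4.8287  x^+=-6.0915  v^+=-14.8705  a^+=-0.1300

x_post = -6.0915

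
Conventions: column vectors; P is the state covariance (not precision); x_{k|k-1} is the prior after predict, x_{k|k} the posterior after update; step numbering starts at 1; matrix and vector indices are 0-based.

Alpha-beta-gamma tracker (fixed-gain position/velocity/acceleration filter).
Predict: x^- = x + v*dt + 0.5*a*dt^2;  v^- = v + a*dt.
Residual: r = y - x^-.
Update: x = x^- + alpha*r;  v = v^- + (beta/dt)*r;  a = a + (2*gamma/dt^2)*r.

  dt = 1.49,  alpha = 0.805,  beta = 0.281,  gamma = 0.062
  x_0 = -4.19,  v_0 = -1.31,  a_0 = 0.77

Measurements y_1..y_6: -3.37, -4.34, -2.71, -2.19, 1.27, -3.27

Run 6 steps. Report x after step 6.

x_post = -1.3960

step 1: x_pred=-5.2872  r=1.9172  x^+=-3.7438  v^+=0.1989  a^+=0.8771
step 2: x_pred=-2.4739  r=-1.8661  x^+=-3.9761  v^+=1.1538  a^+=0.7729
step 3: x_pred=-1.3991  r=-1.3109  x^+=-2.4544  v^+=2.0581  a^+=0.6996
step 4: x_pred=1.3888  r=-3.5788  x^+=-1.4921  v^+=2.4256  a^+=0.4997
step 5: x_pred=2.6768  r=-1.4068  x^+=1.5443  v^+=2.9049  a^+=0.4212
step 6: x_pred=6.3402  r=-9.6102  x^+=-1.3960  v^+=1.7201  a^+=-0.1156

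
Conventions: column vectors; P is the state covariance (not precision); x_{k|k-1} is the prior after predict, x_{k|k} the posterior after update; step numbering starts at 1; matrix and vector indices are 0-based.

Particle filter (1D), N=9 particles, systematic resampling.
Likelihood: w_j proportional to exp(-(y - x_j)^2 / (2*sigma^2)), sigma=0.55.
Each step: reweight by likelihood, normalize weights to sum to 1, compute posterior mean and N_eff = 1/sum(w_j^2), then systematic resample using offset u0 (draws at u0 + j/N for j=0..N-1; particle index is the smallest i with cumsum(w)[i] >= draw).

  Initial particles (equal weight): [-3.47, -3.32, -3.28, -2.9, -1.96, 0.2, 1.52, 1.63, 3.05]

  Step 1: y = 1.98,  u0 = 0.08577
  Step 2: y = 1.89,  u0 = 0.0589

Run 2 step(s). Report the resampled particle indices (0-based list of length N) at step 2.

resampled_idx = [0, 1, 2, 3, 4, 5, 6, 6, 7]

step 1: w=[0.0000, 0.0000, 0.0000, 0.0000, 0.0000, 0.0032, 0.4202, 0.4868, 0.0898]  mean=1.7068  Neff=2.3718  idx=[6, 6, 6, 6, 7, 7, 7, 7, 8]
step 2: w=[0.1160, 0.1160, 0.1160, 0.1160, 0.1301, 0.1301, 0.1301, 0.1301, 0.0157]  mean=1.6013  Neff=8.2141  idx=[0, 1, 2, 3, 4, 5, 6, 6, 7]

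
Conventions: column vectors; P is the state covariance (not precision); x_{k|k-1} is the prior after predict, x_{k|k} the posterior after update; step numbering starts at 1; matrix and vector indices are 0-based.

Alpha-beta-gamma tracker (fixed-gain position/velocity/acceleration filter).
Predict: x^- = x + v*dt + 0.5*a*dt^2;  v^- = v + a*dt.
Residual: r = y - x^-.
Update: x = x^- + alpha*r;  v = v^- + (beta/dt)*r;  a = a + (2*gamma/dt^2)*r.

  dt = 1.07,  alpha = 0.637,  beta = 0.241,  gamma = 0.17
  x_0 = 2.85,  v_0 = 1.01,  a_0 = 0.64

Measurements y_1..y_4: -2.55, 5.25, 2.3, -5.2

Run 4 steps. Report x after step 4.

x_post = -2.2617

step 1: x_pred=4.2971  r=-6.8471  x^+=-0.0645  v^+=0.1526  a^+=-1.3934
step 2: x_pred=-0.6989  r=5.9489  x^+=3.0906  v^+=0.0016  a^+=0.3733
step 3: x_pred=3.3059  r=-1.0059  x^+=2.6652  v^+=0.1744  a^+=0.0745
step 4: x_pred=2.8944  r=-8.0944  x^+=-2.2617  v^+=-1.5690  a^+=-2.3293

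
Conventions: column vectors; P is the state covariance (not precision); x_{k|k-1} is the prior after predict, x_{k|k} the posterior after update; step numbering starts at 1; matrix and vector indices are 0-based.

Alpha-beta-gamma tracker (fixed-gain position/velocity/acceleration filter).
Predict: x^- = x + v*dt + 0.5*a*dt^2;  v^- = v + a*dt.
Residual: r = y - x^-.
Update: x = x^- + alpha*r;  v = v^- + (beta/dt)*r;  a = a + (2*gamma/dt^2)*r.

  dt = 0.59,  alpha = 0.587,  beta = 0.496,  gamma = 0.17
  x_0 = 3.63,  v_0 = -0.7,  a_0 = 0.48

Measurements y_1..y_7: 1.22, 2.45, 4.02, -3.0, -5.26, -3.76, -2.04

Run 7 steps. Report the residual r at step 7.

resid = 7.9753

step 1: x_pred=3.3005  r=-2.0805  x^+=2.0793  v^+=-2.1659  a^+=-1.5521
step 2: x_pred=0.5313  r=1.9187  x^+=1.6576  v^+=-1.4686  a^+=0.3220
step 3: x_pred=0.8471  r=3.1729  x^+=2.7096  v^+=1.3887  a^+=3.4210
step 4: x_pred=4.1244  r=-7.1244  x^+=-0.0576  v^+=-2.5822  a^+=-3.5376
step 5: x_pred=-2.1968  r=-3.0632  x^+=-3.9949  v^+=-7.2445  a^+=-6.5295
step 6: x_pred=-9.4056  r=5.6456  x^+=-6.0916  v^+=-6.3508  a^+=-1.0152
step 7: x_pred=-10.0153  r=7.9753  x^+=-5.3338  v^+=-0.2451  a^+=6.7745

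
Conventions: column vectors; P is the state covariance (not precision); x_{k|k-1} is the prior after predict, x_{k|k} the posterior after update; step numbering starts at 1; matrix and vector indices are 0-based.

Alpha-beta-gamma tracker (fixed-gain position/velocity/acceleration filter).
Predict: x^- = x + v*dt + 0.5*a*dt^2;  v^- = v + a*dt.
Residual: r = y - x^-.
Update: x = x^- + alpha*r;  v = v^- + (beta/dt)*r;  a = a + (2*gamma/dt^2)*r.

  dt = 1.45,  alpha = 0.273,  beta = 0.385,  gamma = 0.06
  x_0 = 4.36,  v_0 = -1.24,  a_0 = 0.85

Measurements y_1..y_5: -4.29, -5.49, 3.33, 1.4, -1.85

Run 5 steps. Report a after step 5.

a_post = 0.6663

step 1: x_pred=3.4556  r=-7.7456  x^+=1.3410  v^+=-2.0641  a^+=0.4079
step 2: x_pred=-1.2231  r=-4.2669  x^+=-2.3879  v^+=-2.6055  a^+=0.1644
step 3: x_pred=-5.9932  r=9.3232  x^+=-3.4479  v^+=0.1083  a^+=0.6965
step 4: x_pred=-2.5587  r=3.9587  x^+=-1.4780  v^+=2.1693  a^+=0.9224
step 5: x_pred=2.6373  r=-4.4873  x^+=1.4122  v^+=2.3154  a^+=0.6663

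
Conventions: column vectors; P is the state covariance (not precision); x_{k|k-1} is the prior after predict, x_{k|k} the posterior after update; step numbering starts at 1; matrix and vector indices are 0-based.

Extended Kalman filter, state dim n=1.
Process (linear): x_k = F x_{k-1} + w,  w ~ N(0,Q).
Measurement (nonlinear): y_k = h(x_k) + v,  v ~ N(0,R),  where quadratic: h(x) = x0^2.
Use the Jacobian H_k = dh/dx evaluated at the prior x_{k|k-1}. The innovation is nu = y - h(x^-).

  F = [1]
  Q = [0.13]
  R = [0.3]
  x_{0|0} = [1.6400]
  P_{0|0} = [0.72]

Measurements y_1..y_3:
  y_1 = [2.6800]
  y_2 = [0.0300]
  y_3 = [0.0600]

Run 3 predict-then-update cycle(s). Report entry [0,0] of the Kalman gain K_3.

step 1: x^-=[1.6400]  P^-=[0.8500]  H_jac=[3.2800]  S=[9.4446]  K=[0.2952]  nu=[-0.0096]  x^+=[1.6372]  P^+=[0.0270]
step 2: x^-=[1.6372]  P^-=[0.1570]  H_jac=[3.2743]  S=[1.9832]  K=[0.2592]  nu=[-2.6503]  x^+=[0.9502]  P^+=[0.0237]
step 3: x^-=[0.9502]  P^-=[0.1537]  H_jac=[1.9004]  S=[0.8553]  K=[0.3416]  nu=[-0.8429]  x^+=[0.6622]  P^+=[0.0539]

K[0,0] = 0.3416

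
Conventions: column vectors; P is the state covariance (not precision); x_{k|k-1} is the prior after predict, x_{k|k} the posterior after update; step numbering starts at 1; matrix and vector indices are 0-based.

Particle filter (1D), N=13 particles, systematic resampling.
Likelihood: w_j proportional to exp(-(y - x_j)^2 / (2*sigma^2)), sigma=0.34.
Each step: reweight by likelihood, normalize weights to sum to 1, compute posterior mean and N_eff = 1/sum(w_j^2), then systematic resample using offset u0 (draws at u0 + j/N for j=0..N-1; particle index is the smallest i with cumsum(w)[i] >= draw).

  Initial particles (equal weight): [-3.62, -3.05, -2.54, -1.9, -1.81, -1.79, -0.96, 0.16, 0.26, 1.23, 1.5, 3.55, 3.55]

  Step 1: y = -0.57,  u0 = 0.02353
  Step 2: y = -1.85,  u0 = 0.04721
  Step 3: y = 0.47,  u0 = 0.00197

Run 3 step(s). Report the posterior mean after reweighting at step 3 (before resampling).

step 1: w=[0.0000, 0.0000, 0.0000, 0.0007, 0.0019, 0.0024, 0.7709, 0.1485, 0.0756, 0.0000, 0.0000, 0.0000, 0.0000]  mean=-0.7057  Neff=1.6076  idx=[6, 6, 6, 6, 6, 6, 6, 6, 6, 6, 7, 7, 8]
step 2: w=[0.1000, 0.1000, 0.1000, 0.1000, 0.1000, 0.1000, 0.1000, 0.1000, 0.1000, 0.1000, 0.0000, 0.0000, 0.0000]  mean=-0.9600  Neff=10.0000  idx=[0, 1, 2, 2, 3, 4, 5, 5, 6, 7, 8, 8, 9]
step 3: w=[0.0769, 0.0769, 0.0769, 0.0769, 0.0769, 0.0769, 0.0769, 0.0769, 0.0769, 0.0769, 0.0769, 0.0769, 0.0769]  mean=-0.9600  Neff=13.0000  idx=[0, 1, 2, 3, 4, 5, 6, 7, 8, 9, 10, 11, 12]

post_mean = -0.9600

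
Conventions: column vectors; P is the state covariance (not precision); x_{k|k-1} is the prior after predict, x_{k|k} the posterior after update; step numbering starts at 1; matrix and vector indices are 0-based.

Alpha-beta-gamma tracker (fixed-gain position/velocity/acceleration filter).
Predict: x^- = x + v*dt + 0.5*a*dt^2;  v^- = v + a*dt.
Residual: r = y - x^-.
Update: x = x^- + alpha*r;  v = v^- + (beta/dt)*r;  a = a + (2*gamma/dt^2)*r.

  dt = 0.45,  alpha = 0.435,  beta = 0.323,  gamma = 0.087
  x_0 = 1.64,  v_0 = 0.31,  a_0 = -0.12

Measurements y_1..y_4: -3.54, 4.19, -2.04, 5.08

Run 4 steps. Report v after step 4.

v_post = 2.7615

step 1: x_pred=1.7673  r=-5.3073  x^+=-0.5413  v^+=-3.5535  a^+=-4.6804
step 2: x_pred=-2.6143  r=6.8043  x^+=0.3456  v^+=-0.7757  a^+=1.1663
step 3: x_pred=0.1146  r=-2.1546  x^+=-0.8227  v^+=-1.7974  a^+=-0.6851
step 4: x_pred=-1.7008  r=6.7808  x^+=1.2488  v^+=2.7615  a^+=5.1414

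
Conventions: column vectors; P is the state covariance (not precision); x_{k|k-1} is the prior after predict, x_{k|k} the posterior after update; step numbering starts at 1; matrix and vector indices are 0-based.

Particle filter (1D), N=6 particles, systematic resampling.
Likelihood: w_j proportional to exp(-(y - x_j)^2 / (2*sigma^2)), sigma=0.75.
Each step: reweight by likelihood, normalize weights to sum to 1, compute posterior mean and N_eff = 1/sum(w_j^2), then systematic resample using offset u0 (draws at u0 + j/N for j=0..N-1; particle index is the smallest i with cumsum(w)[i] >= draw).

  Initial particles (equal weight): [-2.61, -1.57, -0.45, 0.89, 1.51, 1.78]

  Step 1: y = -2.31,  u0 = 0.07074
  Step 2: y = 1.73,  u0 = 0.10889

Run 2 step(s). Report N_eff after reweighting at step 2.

step 1: w=[0.5828, 0.3880, 0.0292, 0.0001, 0.0000, 0.0000]  mean=-2.1432  Neff=2.0366  idx=[0, 0, 0, 0, 1, 1]
step 2: w=[0.0004, 0.0004, 0.0004, 0.0004, 0.4991, 0.4991]  mean=-1.5718  Neff=2.0069  idx=[4, 4, 4, 5, 5, 5]

N_eff = 2.0069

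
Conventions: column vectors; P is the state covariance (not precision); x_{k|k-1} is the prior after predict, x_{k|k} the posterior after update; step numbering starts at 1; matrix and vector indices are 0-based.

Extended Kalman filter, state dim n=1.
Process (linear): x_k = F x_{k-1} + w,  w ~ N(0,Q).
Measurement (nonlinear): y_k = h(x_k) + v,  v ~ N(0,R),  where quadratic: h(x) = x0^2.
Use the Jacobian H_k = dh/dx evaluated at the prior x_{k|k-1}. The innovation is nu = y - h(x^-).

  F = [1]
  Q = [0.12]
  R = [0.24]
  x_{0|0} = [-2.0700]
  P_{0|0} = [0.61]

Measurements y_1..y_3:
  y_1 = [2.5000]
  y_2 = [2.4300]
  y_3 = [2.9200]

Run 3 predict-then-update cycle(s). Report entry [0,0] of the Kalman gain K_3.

K[0,0] = -0.2706

step 1: x^-=[-2.0700]  P^-=[0.7300]  H_jac=[-4.1400]  S=[12.7519]  K=[-0.2370]  nu=[-1.7849]  x^+=[-1.6470]  P^+=[0.0137]
step 2: x^-=[-1.6470]  P^-=[0.1337]  H_jac=[-3.2940]  S=[1.6911]  K=[-0.2605]  nu=[-0.2825]  x^+=[-1.5734]  P^+=[0.0190]
step 3: x^-=[-1.5734]  P^-=[0.1390]  H_jac=[-3.1468]  S=[1.6162]  K=[-0.2706]  nu=[0.4445]  x^+=[-1.6937]  P^+=[0.0206]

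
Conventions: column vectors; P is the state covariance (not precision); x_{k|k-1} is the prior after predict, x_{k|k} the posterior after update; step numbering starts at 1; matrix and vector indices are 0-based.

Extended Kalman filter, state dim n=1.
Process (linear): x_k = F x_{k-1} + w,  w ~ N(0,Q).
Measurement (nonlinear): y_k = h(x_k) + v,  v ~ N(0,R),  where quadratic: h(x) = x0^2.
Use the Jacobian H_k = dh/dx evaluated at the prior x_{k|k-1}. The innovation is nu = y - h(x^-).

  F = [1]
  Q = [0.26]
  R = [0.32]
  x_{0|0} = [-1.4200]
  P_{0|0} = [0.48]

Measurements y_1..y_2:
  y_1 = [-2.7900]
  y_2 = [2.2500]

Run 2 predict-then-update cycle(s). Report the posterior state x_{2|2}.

x_post = [0.8662]

step 1: x^-=[-1.4200]  P^-=[0.7400]  H_jac=[-2.8400]  S=[6.2885]  K=[-0.3342]  nu=[-4.8064]  x^+=[0.1863]  P^+=[0.0377]
step 2: x^-=[0.1863]  P^-=[0.2977]  H_jac=[0.3725]  S=[0.3613]  K=[0.3069]  nu=[2.2153]  x^+=[0.8662]  P^+=[0.2636]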